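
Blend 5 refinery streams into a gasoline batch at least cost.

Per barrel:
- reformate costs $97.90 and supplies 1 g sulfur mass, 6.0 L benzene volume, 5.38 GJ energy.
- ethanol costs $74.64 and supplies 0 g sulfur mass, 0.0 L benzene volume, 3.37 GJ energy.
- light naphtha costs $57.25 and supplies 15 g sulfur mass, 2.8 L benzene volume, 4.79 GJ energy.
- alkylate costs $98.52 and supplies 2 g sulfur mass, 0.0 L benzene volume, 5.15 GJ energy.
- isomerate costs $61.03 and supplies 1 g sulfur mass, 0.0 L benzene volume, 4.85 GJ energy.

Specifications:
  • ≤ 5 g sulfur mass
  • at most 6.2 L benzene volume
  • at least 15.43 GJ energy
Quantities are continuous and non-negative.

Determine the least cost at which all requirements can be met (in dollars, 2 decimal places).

$193.77

Let x1 = barrels of reformate, x2 = barrels of ethanol, x3 = barrels of light naphtha, x4 = barrels of alkylate, x5 = barrels of isomerate.
Minimise 97.9x1 + 74.64x2 + 57.25x3 + 98.52x4 + 61.03x5 subject to:
  1x1 + 15x3 + 2x4 + 1x5 ≤ 5   (sulfur mass)
  6x1 + 2.8x3 ≤ 6.2   (benzene volume)
  5.38x1 + 3.37x2 + 4.79x3 + 5.15x4 + 4.85x5 ≥ 15.43   (energy)
  x1, x2, x3, x4, x5 ≥ 0.
The minimum-cost mix takes nothing from reformate, ethanol, alkylate — only light naphtha, isomerate. There the sulfur mass and energy constraints are tight.
Optimal quantities: light naphtha = 0.12978 barrels, isomerate = 3.0533 barrels.
Cost = 57.25·0.12978 + 61.03·3.0533 = 193.7728.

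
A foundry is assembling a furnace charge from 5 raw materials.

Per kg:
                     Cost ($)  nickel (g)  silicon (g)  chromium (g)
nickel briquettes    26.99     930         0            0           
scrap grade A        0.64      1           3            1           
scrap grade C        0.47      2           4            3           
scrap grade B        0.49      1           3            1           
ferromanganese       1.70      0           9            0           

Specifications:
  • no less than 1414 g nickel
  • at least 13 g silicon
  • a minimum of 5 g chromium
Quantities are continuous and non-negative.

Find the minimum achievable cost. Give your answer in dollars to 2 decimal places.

This is a linear program. Let x1 = kg of nickel briquettes, x2 = kg of scrap grade A, x3 = kg of scrap grade C, x4 = kg of scrap grade B, x5 = kg of ferromanganese.
Minimize 26.99x1 + 0.64x2 + 0.47x3 + 0.49x4 + 1.7x5 s.t.:
  930x1 + 1x2 + 2x3 + 1x4 ≥ 1414   (nickel)
  3x2 + 4x3 + 3x4 + 9x5 ≥ 13   (silicon)
  1x2 + 3x3 + 1x4 ≥ 5   (chromium)
  x1, x2, x3, x4, x5 ≥ 0.
The optimal basis is {nickel briquettes, scrap grade C}; scrap grade A, scrap grade B, ferromanganese drop out. Binding constraints: nickel and silicon.
So nickel briquettes = 1.51344 kg, scrap grade C = 3.25 kg.
Objective = 26.99·1.51344 + 0.47·3.25 = 42.3752.

$42.38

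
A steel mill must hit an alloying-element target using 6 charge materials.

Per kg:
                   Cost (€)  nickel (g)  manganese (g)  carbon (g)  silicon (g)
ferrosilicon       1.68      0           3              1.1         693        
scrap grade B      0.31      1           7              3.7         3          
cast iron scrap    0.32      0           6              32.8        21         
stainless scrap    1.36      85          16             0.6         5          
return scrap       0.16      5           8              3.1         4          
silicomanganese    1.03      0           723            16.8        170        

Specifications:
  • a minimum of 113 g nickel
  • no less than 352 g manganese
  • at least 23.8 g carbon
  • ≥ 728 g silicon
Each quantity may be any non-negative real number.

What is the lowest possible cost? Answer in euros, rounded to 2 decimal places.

€3.95

This is a linear program. Let x1 = kg of ferrosilicon, x2 = kg of scrap grade B, x3 = kg of cast iron scrap, x4 = kg of stainless scrap, x5 = kg of return scrap, x6 = kg of silicomanganese.
Minimise 1.68x1 + 0.31x2 + 0.32x3 + 1.36x4 + 0.16x5 + 1.03x6 s.t.:
  1x2 + 85x4 + 5x5 ≥ 113   (nickel)
  3x1 + 7x2 + 6x3 + 16x4 + 8x5 + 723x6 ≥ 352   (manganese)
  1.1x1 + 3.7x2 + 32.8x3 + 0.6x4 + 3.1x5 + 16.8x6 ≥ 23.8   (carbon)
  693x1 + 3x2 + 21x3 + 5x4 + 4x5 + 170x6 ≥ 728   (silicon)
  x1, x2, x3, x4, x5, x6 ≥ 0.
At the optimum only ferrosilicon, cast iron scrap, stainless scrap, silicomanganese are positive (scrap grade B, return scrap = 0). Binding constraints: nickel, manganese, carbon, silicon.
Solving gives x1 = 0.9172, x3 = 0.4401, x4 = 1.329, x6 = 0.45.
Total cost: 1.68·0.9172 + 0.32·0.4401 + 1.36·1.329 + 1.03·0.45 = 3.9527.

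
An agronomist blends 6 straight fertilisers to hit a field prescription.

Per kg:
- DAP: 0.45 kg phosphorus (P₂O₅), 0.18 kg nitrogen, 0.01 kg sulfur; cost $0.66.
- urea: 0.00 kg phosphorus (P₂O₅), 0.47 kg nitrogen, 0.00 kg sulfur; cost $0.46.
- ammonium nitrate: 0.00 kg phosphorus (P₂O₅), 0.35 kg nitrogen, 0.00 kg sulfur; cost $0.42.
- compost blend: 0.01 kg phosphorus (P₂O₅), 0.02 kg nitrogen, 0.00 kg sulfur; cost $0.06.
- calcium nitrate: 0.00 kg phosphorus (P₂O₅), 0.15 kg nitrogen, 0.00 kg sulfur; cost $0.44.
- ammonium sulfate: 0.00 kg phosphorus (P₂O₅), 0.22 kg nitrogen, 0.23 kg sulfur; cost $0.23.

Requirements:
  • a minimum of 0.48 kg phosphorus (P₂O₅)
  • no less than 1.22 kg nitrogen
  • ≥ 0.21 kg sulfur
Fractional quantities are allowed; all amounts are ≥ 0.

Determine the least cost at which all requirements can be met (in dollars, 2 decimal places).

This is a linear program. Let x1 = kg of DAP, x2 = kg of urea, x3 = kg of ammonium nitrate, x4 = kg of compost blend, x5 = kg of calcium nitrate, x6 = kg of ammonium sulfate.
Minimise 0.66x1 + 0.46x2 + 0.42x3 + 0.06x4 + 0.44x5 + 0.23x6 with:
  0.45x1 + 0.01x4 ≥ 0.48   (phosphorus (P₂O₅))
  0.18x1 + 0.47x2 + 0.35x3 + 0.02x4 + 0.15x5 + 0.22x6 ≥ 1.22   (nitrogen)
  0.01x1 + 0.23x6 ≥ 0.21   (sulfur)
  x1, x2, x3, x4, x5, x6 ≥ 0.
The optimal basis is {DAP, urea, ammonium sulfate}; ammonium nitrate, compost blend, calcium nitrate drop out. There the phosphorus (P₂O₅), nitrogen, sulfur constraints are tight.
So DAP = 1.067 kg, urea = 1.782 kg, ammonium sulfate = 0.8667 kg.
Cost = 0.66·1.067 + 0.46·1.782 + 0.23·0.8667 = 1.7233.

$1.72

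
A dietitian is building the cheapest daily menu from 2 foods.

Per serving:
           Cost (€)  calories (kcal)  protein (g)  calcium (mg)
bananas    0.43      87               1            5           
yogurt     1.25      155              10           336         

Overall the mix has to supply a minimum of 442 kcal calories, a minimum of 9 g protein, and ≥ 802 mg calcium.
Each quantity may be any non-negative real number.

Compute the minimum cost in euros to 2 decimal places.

€3.33

Set it up as a linear program. Let x1 = servings of bananas, x2 = servings of yogurt.
min 0.43x1 + 1.25x2 with:
  87x1 + 155x2 ≥ 442   (calories)
  1x1 + 10x2 ≥ 9   (protein)
  5x1 + 336x2 ≥ 802   (calcium)
  x1, x2 ≥ 0.
Both inputs are positive at the optimum. Binding constraints: calories and calcium.
That vertex is x1 = 0.8505, x2 = 2.374.
Total cost: 0.43·0.8505 + 1.25·2.374 = 3.3332.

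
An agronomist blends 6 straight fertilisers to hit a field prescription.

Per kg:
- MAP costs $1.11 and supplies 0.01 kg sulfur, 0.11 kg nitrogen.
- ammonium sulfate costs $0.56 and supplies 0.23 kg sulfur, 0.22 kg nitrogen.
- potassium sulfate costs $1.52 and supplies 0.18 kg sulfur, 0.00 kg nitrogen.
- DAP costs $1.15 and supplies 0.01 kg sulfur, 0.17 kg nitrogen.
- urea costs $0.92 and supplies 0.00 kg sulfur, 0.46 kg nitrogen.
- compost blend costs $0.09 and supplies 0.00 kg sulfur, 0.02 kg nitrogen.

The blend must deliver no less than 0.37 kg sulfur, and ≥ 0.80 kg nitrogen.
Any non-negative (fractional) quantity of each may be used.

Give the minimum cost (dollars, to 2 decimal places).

Set it up as a linear program. Let x1 = kg of MAP, x2 = kg of ammonium sulfate, x3 = kg of potassium sulfate, x4 = kg of DAP, x5 = kg of urea, x6 = kg of compost blend.
Minimise 1.11x1 + 0.56x2 + 1.52x3 + 1.15x4 + 0.92x5 + 0.09x6 subject to:
  0.01x1 + 0.23x2 + 0.18x3 + 0.01x4 ≥ 0.37   (sulfur)
  0.11x1 + 0.22x2 + 0.17x4 + 0.46x5 + 0.02x6 ≥ 0.8   (nitrogen)
  x1, x2, x3, x4, x5, x6 ≥ 0.
At the optimum only ammonium sulfate, urea are positive (MAP, potassium sulfate, DAP, compost blend = 0). Binding constraints: sulfur and nitrogen.
That vertex is x2 = 1.609, x5 = 0.9698.
Objective = 0.56·1.609 + 0.92·0.9698 = 1.7933.

$1.79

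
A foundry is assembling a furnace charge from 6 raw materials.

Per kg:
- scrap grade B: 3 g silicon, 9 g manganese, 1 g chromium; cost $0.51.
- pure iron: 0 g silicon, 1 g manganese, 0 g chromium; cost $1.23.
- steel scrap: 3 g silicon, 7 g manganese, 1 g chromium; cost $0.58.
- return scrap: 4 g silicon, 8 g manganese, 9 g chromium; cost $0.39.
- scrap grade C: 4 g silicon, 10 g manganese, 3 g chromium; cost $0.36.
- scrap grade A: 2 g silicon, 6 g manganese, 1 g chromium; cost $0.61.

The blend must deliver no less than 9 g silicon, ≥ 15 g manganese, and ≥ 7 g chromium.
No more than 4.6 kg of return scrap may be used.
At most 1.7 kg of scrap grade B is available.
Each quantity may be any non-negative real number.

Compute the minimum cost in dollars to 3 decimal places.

$0.811

Set it up as a linear program. Let x1 = kg of scrap grade B, x2 = kg of pure iron, x3 = kg of steel scrap, x4 = kg of return scrap, x5 = kg of scrap grade C, x6 = kg of scrap grade A.
Minimize 0.51x1 + 1.23x2 + 0.58x3 + 0.39x4 + 0.36x5 + 0.61x6 subject to:
  3x1 + 3x3 + 4x4 + 4x5 + 2x6 ≥ 9   (silicon)
  9x1 + 1x2 + 7x3 + 8x4 + 10x5 + 6x6 ≥ 15   (manganese)
  1x1 + 1x3 + 9x4 + 3x5 + 1x6 ≥ 7   (chromium)
  x4 ≤ 4.6
  x1 ≤ 1.7
  x1, x2, x3, x4, x5, x6 ≥ 0.
At the optimum only return scrap, scrap grade C are positive (scrap grade B, pure iron, steel scrap, scrap grade A = 0). The silicon and chromium requirements are met with equality.
Solving gives x4 = 0.04167, x5 = 2.208.
Cost = 0.39·0.04167 + 0.36·2.208 = 0.81113.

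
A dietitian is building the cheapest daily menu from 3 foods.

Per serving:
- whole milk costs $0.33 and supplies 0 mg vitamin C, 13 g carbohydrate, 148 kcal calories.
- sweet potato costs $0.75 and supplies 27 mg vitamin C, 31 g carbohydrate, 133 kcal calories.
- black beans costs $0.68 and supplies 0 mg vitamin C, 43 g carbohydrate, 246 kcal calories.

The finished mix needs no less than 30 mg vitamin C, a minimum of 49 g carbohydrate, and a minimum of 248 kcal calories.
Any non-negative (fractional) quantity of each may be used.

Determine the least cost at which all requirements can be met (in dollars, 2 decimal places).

$1.09

Let x1 = servings of whole milk, x2 = servings of sweet potato, x3 = servings of black beans.
Minimize 0.33x1 + 0.75x2 + 0.68x3 with:
  27x2 ≥ 30   (vitamin C)
  13x1 + 31x2 + 43x3 ≥ 49   (carbohydrate)
  148x1 + 133x2 + 246x3 ≥ 248   (calories)
  x1, x2, x3 ≥ 0.
The optimal mix uses every input. The vitamin C, carbohydrate, calories requirements are met with equality.
Optimal quantities: whole milk = 0.2302 servings, sweet potato = 1.111 servings, black beans = 0.2689 servings.
Objective = 0.33·0.2302 + 0.75·1.111 + 0.68·0.2689 = 1.0921.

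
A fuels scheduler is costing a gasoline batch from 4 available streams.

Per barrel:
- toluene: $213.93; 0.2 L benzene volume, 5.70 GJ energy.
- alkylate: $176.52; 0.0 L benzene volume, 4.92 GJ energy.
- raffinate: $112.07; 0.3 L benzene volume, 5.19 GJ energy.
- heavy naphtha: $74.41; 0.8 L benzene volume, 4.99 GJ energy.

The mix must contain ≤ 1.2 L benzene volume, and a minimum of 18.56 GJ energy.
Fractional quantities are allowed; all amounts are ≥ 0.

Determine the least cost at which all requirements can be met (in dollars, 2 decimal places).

Treat it as an LP. Let x1 = barrels of toluene, x2 = barrels of alkylate, x3 = barrels of raffinate, x4 = barrels of heavy naphtha.
min 213.93x1 + 176.52x2 + 112.07x3 + 74.41x4 s.t.:
  0.2x1 + 0.3x3 + 0.8x4 ≤ 1.2   (benzene volume)
  5.7x1 + 4.92x2 + 5.19x3 + 4.99x4 ≥ 18.56   (energy)
  x1, x2, x3, x4 ≥ 0.
The cheapest feasible vertex uses only raffinate, heavy naphtha; toluene, alkylate are not used. The benzene volume and energy requirements are met with equality.
Solving gives x3 = 3.3371, x4 = 0.24859.
Cost = 112.07·3.3371 + 74.41·0.24859 = 392.4864.

$392.49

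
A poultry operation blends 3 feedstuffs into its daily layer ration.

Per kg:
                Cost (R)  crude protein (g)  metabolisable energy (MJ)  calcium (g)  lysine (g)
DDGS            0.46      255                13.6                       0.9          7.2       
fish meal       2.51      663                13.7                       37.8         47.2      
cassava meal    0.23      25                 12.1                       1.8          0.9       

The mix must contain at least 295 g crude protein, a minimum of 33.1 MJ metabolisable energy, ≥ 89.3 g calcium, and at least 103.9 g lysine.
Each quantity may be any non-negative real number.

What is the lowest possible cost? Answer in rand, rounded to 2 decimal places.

R5.94

Set it up as a linear program. Let x1 = kg of DDGS, x2 = kg of fish meal, x3 = kg of cassava meal.
Minimize 0.46x1 + 2.51x2 + 0.23x3 with:
  255x1 + 663x2 + 25x3 ≥ 295   (crude protein)
  13.6x1 + 13.7x2 + 12.1x3 ≥ 33.1   (metabolisable energy)
  0.9x1 + 37.8x2 + 1.8x3 ≥ 89.3   (calcium)
  7.2x1 + 47.2x2 + 0.9x3 ≥ 103.9   (lysine)
  x1, x2, x3 ≥ 0.
The optimal basis is {fish meal, cassava meal}; DDGS drops out. There the metabolisable energy and calcium constraints are tight.
That vertex is x2 = 2.359, x3 = 0.06418.
Total cost: 2.51·2.359 + 0.23·0.06418 = 5.9359.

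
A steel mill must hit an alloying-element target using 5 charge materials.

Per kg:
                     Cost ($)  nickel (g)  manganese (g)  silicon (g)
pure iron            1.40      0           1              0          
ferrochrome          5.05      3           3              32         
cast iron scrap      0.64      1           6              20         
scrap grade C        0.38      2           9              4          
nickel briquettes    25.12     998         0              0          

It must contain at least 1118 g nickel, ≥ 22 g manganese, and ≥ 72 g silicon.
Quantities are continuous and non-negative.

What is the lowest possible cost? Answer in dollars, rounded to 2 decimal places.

$30.36

Let x1 = kg of pure iron, x2 = kg of ferrochrome, x3 = kg of cast iron scrap, x4 = kg of scrap grade C, x5 = kg of nickel briquettes.
min 1.4x1 + 5.05x2 + 0.64x3 + 0.38x4 + 25.12x5 s.t.:
  3x2 + 1x3 + 2x4 + 998x5 ≥ 1118   (nickel)
  1x1 + 3x2 + 6x3 + 9x4 ≥ 22   (manganese)
  32x2 + 20x3 + 4x4 ≥ 72   (silicon)
  x1, x2, x3, x4, x5 ≥ 0.
The optimal basis is {cast iron scrap, scrap grade C, nickel briquettes}; pure iron, ferrochrome drop out. There the nickel, manganese, silicon constraints are tight.
Solving gives x3 = 3.5897, x4 = 0.051282, x5 = 1.1165.
Hence cost = 0.64·3.5897 + 0.38·0.051282 + 25.12·1.1165 = $30.3634.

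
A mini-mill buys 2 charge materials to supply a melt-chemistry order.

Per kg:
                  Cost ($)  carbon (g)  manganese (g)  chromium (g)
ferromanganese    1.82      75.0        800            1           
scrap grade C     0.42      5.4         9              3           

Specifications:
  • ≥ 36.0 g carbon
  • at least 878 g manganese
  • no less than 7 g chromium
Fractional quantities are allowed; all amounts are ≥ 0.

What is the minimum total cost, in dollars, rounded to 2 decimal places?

Let x1 = kg of ferromanganese, x2 = kg of scrap grade C.
min 1.82x1 + 0.42x2 with:
  75x1 + 5.4x2 ≥ 36   (carbon)
  800x1 + 9x2 ≥ 878   (manganese)
  1x1 + 3x2 ≥ 7   (chromium)
  x1, x2 ≥ 0.
Both inputs are positive at the optimum. Binding constraints: manganese and chromium.
That vertex is x1 = 1.075, x2 = 1.975.
Hence cost = 1.82·1.075 + 0.42·1.975 = $2.7860.

$2.79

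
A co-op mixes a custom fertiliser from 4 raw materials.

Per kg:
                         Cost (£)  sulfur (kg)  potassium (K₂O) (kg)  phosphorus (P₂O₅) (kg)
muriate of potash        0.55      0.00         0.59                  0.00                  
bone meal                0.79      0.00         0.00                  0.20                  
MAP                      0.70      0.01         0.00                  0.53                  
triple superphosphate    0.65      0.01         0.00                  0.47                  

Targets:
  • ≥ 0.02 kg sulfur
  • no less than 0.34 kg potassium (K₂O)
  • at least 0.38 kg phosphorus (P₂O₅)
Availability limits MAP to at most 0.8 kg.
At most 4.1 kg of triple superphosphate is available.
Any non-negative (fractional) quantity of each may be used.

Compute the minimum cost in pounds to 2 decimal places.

This is a linear program. Let x1 = kg of muriate of potash, x2 = kg of bone meal, x3 = kg of MAP, x4 = kg of triple superphosphate.
min 0.55x1 + 0.79x2 + 0.7x3 + 0.65x4 s.t.:
  0.01x3 + 0.01x4 ≥ 0.02   (sulfur)
  0.59x1 ≥ 0.34   (potassium (K₂O))
  0.2x2 + 0.53x3 + 0.47x4 ≥ 0.38   (phosphorus (P₂O₅))
  x3 ≤ 0.8
  x4 ≤ 4.1
  x1, x2, x3, x4 ≥ 0.
The minimum-cost mix takes nothing from bone meal, MAP — only muriate of potash, triple superphosphate. Binding constraints: sulfur and potassium (K₂O).
That vertex is x1 = 0.5763, x4 = 2.
Objective = 0.55·0.5763 + 0.65·2 = 1.6170.

£1.62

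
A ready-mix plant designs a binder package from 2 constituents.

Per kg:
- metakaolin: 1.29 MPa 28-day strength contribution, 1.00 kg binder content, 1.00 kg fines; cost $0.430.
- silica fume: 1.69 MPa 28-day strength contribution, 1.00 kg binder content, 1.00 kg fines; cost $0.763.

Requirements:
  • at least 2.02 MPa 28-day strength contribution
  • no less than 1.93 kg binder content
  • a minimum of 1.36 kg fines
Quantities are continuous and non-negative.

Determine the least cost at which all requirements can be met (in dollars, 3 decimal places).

$0.830

This is a linear program. Let x1 = kg of metakaolin, x2 = kg of silica fume.
Minimise 0.43x1 + 0.763x2 with:
  1.29x1 + 1.69x2 ≥ 2.02   (28-day strength contribution)
  1x1 + 1x2 ≥ 1.93   (binder content)
  1x1 + 1x2 ≥ 1.36   (fines)
  x1, x2 ≥ 0.
The optimal basis is {metakaolin}; silica fume drops out. There the binder content constraint is tight.
Optimal quantities: metakaolin = 1.93 kg.
Objective = 0.43·1.93 = 0.82990.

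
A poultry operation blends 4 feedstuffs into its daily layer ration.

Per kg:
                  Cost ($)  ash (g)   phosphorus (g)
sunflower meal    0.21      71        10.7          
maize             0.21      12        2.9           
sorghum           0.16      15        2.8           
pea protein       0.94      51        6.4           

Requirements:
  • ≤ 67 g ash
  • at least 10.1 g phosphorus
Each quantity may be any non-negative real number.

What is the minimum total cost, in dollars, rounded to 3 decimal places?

Treat it as an LP. Let x1 = kg of sunflower meal, x2 = kg of maize, x3 = kg of sorghum, x4 = kg of pea protein.
Minimise 0.21x1 + 0.21x2 + 0.16x3 + 0.94x4 s.t.:
  71x1 + 12x2 + 15x3 + 51x4 ≤ 67   (ash)
  10.7x1 + 2.9x2 + 2.8x3 + 6.4x4 ≥ 10.1   (phosphorus)
  x1, x2, x3, x4 ≥ 0.
The cheapest feasible vertex uses only sunflower meal, maize; sorghum, pea protein are not used. There the ash and phosphorus constraints are tight.
Optimal quantities: sunflower meal = 0.9432 kg, maize = 0.002581 kg.
Cost = 0.21·0.9432 + 0.21·0.002581 = 0.19861.

$0.199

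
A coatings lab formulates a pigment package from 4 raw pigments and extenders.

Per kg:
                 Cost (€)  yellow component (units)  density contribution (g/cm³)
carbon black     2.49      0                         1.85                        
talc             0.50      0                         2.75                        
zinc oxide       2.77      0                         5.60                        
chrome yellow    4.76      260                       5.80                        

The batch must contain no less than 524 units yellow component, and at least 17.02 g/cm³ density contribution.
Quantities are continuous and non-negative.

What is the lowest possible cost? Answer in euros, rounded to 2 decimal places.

€10.56

Let x1 = kg of carbon black, x2 = kg of talc, x3 = kg of zinc oxide, x4 = kg of chrome yellow.
min 2.49x1 + 0.5x2 + 2.77x3 + 4.76x4 s.t.:
  260x4 ≥ 524   (yellow component)
  1.85x1 + 2.75x2 + 5.6x3 + 5.8x4 ≥ 17.02   (density contribution)
  x1, x2, x3, x4 ≥ 0.
The minimum-cost mix takes nothing from carbon black, zinc oxide — only talc, chrome yellow. The yellow component and density contribution requirements are met with equality.
So talc = 1.938 kg, chrome yellow = 2.015 kg.
Objective = 0.5·1.938 + 4.76·2.015 = 10.5604.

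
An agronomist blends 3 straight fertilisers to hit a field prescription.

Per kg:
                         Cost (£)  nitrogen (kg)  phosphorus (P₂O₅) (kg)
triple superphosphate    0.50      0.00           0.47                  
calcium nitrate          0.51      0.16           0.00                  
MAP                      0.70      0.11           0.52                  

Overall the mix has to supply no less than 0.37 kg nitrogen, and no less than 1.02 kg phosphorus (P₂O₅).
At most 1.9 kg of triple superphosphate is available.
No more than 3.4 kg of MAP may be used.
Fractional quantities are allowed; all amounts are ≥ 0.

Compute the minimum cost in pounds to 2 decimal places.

£1.86

This is a linear program. Let x1 = kg of triple superphosphate, x2 = kg of calcium nitrate, x3 = kg of MAP.
min 0.5x1 + 0.51x2 + 0.7x3 with:
  0.16x2 + 0.11x3 ≥ 0.37   (nitrogen)
  0.47x1 + 0.52x3 ≥ 1.02   (phosphorus (P₂O₅))
  x1 ≤ 1.9
  x3 ≤ 3.4
  x1, x2, x3 ≥ 0.
The optimal basis is {calcium nitrate, MAP}; triple superphosphate drops out. There the nitrogen and phosphorus (P₂O₅) constraints are tight.
Optimal quantities: calcium nitrate = 0.9639 kg, MAP = 1.962 kg.
Total cost: 0.51·0.9639 + 0.7·1.962 = 1.86499.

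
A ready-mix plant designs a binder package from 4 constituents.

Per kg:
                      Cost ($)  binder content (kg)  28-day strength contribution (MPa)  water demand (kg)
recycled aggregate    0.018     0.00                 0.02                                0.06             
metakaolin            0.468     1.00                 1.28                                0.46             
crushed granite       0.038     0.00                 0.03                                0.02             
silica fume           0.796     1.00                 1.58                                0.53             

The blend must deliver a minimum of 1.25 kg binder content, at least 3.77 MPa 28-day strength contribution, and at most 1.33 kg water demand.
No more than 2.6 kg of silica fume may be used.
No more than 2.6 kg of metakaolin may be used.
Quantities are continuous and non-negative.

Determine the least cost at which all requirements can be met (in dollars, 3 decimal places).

Let x1 = kg of recycled aggregate, x2 = kg of metakaolin, x3 = kg of crushed granite, x4 = kg of silica fume.
Minimize 0.018x1 + 0.468x2 + 0.038x3 + 0.796x4 s.t.:
  1x2 + 1x4 ≥ 1.25   (binder content)
  0.02x1 + 1.28x2 + 0.03x3 + 1.58x4 ≥ 3.77   (28-day strength contribution)
  0.06x1 + 0.46x2 + 0.02x3 + 0.53x4 ≤ 1.33   (water demand)
  x4 ≤ 2.6
  x2 ≤ 2.6
  x1, x2, x3, x4 ≥ 0.
The minimum-cost mix takes nothing from recycled aggregate, crushed granite — only metakaolin, silica fume. The 28-day strength contribution and water demand requirements are met with equality.
So metakaolin = 2.134 kg, silica fume = 0.657 kg.
Hence cost = 0.468·2.134 + 0.796·0.657 = $1.52168.

$1.522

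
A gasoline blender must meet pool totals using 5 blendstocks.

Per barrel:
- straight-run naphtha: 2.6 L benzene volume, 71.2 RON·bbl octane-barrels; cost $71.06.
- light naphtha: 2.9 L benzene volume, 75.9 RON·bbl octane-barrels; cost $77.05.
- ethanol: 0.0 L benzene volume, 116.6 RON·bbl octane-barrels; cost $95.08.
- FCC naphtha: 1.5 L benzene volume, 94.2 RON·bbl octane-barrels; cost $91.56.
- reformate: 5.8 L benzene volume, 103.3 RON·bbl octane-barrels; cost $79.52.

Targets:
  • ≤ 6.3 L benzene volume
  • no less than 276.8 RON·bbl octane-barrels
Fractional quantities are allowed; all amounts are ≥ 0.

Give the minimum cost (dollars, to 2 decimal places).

$220.59

Set it up as a linear program. Let x1 = barrels of straight-run naphtha, x2 = barrels of light naphtha, x3 = barrels of ethanol, x4 = barrels of FCC naphtha, x5 = barrels of reformate.
Minimize 71.06x1 + 77.05x2 + 95.08x3 + 91.56x4 + 79.52x5 s.t.:
  2.6x1 + 2.9x2 + 1.5x4 + 5.8x5 ≤ 6.3   (benzene volume)
  71.2x1 + 75.9x2 + 116.6x3 + 94.2x4 + 103.3x5 ≥ 276.8   (octane-barrels)
  x1, x2, x3, x4, x5 ≥ 0.
The optimal basis is {ethanol, reformate}; straight-run naphtha, light naphtha, FCC naphtha drop out. There the benzene volume and octane-barrels constraints are tight.
So ethanol = 1.4116 barrels, reformate = 1.0862 barrels.
Hence cost = 95.08·1.4116 + 79.52·1.0862 = $220.5896.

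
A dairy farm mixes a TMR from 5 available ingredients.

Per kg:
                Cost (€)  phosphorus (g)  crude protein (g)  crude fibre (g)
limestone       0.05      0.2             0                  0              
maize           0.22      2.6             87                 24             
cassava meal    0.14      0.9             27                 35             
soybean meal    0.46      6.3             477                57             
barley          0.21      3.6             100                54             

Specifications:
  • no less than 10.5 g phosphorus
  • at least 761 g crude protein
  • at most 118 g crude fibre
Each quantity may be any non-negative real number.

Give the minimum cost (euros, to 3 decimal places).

€0.756

Set it up as a linear program. Let x1 = kg of limestone, x2 = kg of maize, x3 = kg of cassava meal, x4 = kg of soybean meal, x5 = kg of barley.
min 0.05x1 + 0.22x2 + 0.14x3 + 0.46x4 + 0.21x5 subject to:
  0.2x1 + 2.6x2 + 0.9x3 + 6.3x4 + 3.6x5 ≥ 10.5   (phosphorus)
  87x2 + 27x3 + 477x4 + 100x5 ≥ 761   (crude protein)
  24x2 + 35x3 + 57x4 + 54x5 ≤ 118   (crude fibre)
  x1, x2, x3, x4, x5 ≥ 0.
The cheapest feasible vertex uses only soybean meal, barley; limestone, maize, cassava meal are not used. There the phosphorus and crude protein constraints are tight.
That vertex is x4 = 1.554, x5 = 0.197.
Cost = 0.46·1.554 + 0.21·0.197 = 0.75621.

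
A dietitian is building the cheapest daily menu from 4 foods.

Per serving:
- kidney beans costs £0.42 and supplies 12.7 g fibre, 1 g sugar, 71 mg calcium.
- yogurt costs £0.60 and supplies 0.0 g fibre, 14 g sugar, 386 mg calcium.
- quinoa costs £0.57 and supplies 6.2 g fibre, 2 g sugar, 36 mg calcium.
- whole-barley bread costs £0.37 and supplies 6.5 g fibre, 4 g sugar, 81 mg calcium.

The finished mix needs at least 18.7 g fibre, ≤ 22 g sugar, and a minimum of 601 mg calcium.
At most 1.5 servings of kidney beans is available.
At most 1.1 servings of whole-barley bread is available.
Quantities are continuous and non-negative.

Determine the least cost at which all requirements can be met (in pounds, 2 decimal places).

This is a linear program. Let x1 = servings of kidney beans, x2 = servings of yogurt, x3 = servings of quinoa, x4 = servings of whole-barley bread.
Minimize 0.42x1 + 0.6x2 + 0.57x3 + 0.37x4 with:
  12.7x1 + 6.2x3 + 6.5x4 ≥ 18.7   (fibre)
  1x1 + 14x2 + 2x3 + 4x4 ≤ 22   (sugar)
  71x1 + 386x2 + 36x3 + 81x4 ≥ 601   (calcium)
  x1 ≤ 1.5
  x4 ≤ 1.1
  x1, x2, x3, x4 ≥ 0.
The optimal basis is {kidney beans, yogurt}; quinoa, whole-barley bread drop out. The fibre and calcium requirements are met with equality.
That vertex is x1 = 1.472, x2 = 1.286.
Objective = 0.42·1.472 + 0.6·1.286 = 1.3898.

£1.39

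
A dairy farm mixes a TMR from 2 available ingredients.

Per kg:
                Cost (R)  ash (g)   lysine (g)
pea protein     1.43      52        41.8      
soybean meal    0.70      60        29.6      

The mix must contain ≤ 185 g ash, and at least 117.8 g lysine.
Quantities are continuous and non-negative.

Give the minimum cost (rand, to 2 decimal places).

Treat it as an LP. Let x1 = kg of pea protein, x2 = kg of soybean meal.
Minimise 1.43x1 + 0.7x2 subject to:
  52x1 + 60x2 ≤ 185   (ash)
  41.8x1 + 29.6x2 ≥ 117.8   (lysine)
  x1, x2 ≥ 0.
Both inputs are positive at the optimum. The ash and lysine requirements are met with equality.
That vertex is x1 = 1.643, x2 = 1.659.
Hence cost = 1.43·1.643 + 0.7·1.659 = R3.5108.

R3.51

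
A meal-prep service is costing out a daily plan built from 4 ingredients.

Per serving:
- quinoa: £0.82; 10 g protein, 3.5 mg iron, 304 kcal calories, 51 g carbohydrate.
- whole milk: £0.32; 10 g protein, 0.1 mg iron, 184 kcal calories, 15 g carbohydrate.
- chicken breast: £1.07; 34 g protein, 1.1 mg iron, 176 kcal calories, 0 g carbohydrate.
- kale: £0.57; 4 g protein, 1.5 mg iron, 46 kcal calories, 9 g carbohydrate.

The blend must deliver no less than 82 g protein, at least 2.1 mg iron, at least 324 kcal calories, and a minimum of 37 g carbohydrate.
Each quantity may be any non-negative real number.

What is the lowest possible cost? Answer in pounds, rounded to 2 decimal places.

£2.59

Let x1 = servings of quinoa, x2 = servings of whole milk, x3 = servings of chicken breast, x4 = servings of kale.
min 0.82x1 + 0.32x2 + 1.07x3 + 0.57x4 with:
  10x1 + 10x2 + 34x3 + 4x4 ≥ 82   (protein)
  3.5x1 + 0.1x2 + 1.1x3 + 1.5x4 ≥ 2.1   (iron)
  304x1 + 184x2 + 176x3 + 46x4 ≥ 324   (calories)
  51x1 + 15x2 + 9x4 ≥ 37   (carbohydrate)
  x1, x2, x3, x4 ≥ 0.
At the optimum only whole milk, chicken breast are positive (quinoa, kale = 0). There the protein and carbohydrate constraints are tight.
Solving gives x2 = 2.467, x3 = 1.686.
Objective = 0.32·2.467 + 1.07·1.686 = 2.5935.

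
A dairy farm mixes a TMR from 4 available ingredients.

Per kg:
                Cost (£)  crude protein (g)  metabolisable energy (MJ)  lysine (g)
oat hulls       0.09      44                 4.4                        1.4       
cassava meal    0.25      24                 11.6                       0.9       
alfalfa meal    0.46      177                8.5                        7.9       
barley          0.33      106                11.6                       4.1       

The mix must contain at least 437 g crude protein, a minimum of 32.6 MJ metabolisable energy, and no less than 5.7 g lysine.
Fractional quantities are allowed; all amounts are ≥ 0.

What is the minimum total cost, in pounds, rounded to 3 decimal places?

£0.894

Set it up as a linear program. Let x1 = kg of oat hulls, x2 = kg of cassava meal, x3 = kg of alfalfa meal, x4 = kg of barley.
Minimize 0.09x1 + 0.25x2 + 0.46x3 + 0.33x4 with:
  44x1 + 24x2 + 177x3 + 106x4 ≥ 437   (crude protein)
  4.4x1 + 11.6x2 + 8.5x3 + 11.6x4 ≥ 32.6   (metabolisable energy)
  1.4x1 + 0.9x2 + 7.9x3 + 4.1x4 ≥ 5.7   (lysine)
  x1, x2, x3, x4 ≥ 0.
At the optimum only oat hulls is positive (cassava meal, alfalfa meal, barley = 0). The crude protein requirement is met with equality.
Optimal quantities: oat hulls = 9.932 kg.
Total cost: 0.09·9.932 = 0.89388.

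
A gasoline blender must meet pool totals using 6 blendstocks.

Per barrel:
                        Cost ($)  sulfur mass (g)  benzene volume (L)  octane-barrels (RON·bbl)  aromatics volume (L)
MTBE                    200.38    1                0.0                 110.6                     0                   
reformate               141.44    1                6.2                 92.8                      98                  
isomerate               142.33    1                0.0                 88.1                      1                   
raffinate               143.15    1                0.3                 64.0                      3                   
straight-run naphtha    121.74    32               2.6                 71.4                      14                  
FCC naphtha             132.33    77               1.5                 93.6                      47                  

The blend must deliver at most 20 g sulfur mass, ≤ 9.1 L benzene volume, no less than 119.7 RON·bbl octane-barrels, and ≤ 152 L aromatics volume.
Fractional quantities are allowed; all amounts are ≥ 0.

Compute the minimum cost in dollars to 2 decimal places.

$179.90

This is a linear program. Let x1 = barrels of MTBE, x2 = barrels of reformate, x3 = barrels of isomerate, x4 = barrels of raffinate, x5 = barrels of straight-run naphtha, x6 = barrels of FCC naphtha.
Minimize 200.38x1 + 141.44x2 + 142.33x3 + 143.15x4 + 121.74x5 + 132.33x6 with:
  1x1 + 1x2 + 1x3 + 1x4 + 32x5 + 77x6 ≤ 20   (sulfur mass)
  6.2x2 + 0.3x4 + 2.6x5 + 1.5x6 ≤ 9.1   (benzene volume)
  110.6x1 + 92.8x2 + 88.1x3 + 64x4 + 71.4x5 + 93.6x6 ≥ 119.7   (octane-barrels)
  98x2 + 1x3 + 3x4 + 14x5 + 47x6 ≤ 152   (aromatics volume)
  x1, x2, x3, x4, x5, x6 ≥ 0.
The optimal basis is {reformate, FCC naphtha}; MTBE, isomerate, raffinate, straight-run naphtha drop out. Binding constraints: sulfur mass and octane-barrels.
Optimal quantities: reformate = 1.04153 barrels, FCC naphtha = 0.246214 barrels.
Cost = 141.44·1.04153 + 132.33·0.246214 = 179.8955.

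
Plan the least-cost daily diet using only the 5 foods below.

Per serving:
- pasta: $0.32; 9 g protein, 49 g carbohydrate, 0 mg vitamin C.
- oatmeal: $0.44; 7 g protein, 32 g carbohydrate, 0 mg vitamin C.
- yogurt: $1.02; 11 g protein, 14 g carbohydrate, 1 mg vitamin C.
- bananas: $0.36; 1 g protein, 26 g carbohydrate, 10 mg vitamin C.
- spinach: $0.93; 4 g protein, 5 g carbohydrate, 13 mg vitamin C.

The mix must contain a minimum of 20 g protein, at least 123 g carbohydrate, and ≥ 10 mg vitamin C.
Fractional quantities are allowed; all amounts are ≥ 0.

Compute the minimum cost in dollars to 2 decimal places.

$1.04

Let x1 = servings of pasta, x2 = servings of oatmeal, x3 = servings of yogurt, x4 = servings of bananas, x5 = servings of spinach.
Minimize 0.32x1 + 0.44x2 + 1.02x3 + 0.36x4 + 0.93x5 with:
  9x1 + 7x2 + 11x3 + 1x4 + 4x5 ≥ 20   (protein)
  49x1 + 32x2 + 14x3 + 26x4 + 5x5 ≥ 123   (carbohydrate)
  1x3 + 10x4 + 13x5 ≥ 10   (vitamin C)
  x1, x2, x3, x4, x5 ≥ 0.
The cheapest feasible vertex uses only pasta, bananas; oatmeal, yogurt, spinach are not used. There the protein and vitamin C constraints are tight.
So pasta = 2.111 servings, bananas = 1 serving.
Objective = 0.32·2.111 + 0.36·1 = 1.0355.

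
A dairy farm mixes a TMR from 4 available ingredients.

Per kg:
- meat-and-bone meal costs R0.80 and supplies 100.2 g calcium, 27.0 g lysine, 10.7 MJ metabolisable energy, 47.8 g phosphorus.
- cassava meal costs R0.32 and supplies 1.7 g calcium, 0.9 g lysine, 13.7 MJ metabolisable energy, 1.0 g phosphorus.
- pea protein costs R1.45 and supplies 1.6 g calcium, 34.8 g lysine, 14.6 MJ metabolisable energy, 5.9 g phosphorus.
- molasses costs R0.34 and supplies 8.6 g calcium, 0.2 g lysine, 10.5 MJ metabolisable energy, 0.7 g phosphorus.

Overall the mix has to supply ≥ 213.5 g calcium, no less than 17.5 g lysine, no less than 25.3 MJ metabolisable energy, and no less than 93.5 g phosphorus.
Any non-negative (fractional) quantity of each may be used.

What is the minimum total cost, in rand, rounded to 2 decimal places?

R1.76

Set it up as a linear program. Let x1 = kg of meat-and-bone meal, x2 = kg of cassava meal, x3 = kg of pea protein, x4 = kg of molasses.
min 0.8x1 + 0.32x2 + 1.45x3 + 0.34x4 subject to:
  100.2x1 + 1.7x2 + 1.6x3 + 8.6x4 ≥ 213.5   (calcium)
  27x1 + 0.9x2 + 34.8x3 + 0.2x4 ≥ 17.5   (lysine)
  10.7x1 + 13.7x2 + 14.6x3 + 10.5x4 ≥ 25.3   (metabolisable energy)
  47.8x1 + 1x2 + 5.9x3 + 0.7x4 ≥ 93.5   (phosphorus)
  x1, x2, x3, x4 ≥ 0.
The cheapest feasible vertex uses only meat-and-bone meal, cassava meal; pea protein, molasses are not used. Binding constraints: calcium and metabolisable energy.
That vertex is x1 = 2.128, x2 = 0.185.
Cost = 0.8·2.128 + 0.32·0.185 = 1.7616.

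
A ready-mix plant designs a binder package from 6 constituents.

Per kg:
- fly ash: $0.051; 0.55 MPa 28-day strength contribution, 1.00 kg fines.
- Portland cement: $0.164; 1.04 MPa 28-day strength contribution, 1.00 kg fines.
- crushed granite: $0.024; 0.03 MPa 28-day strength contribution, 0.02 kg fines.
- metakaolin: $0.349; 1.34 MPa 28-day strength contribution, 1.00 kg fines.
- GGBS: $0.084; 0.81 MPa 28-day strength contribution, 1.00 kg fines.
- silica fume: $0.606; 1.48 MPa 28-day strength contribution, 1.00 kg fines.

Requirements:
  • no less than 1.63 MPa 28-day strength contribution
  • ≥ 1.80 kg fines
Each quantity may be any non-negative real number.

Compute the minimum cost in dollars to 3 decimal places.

$0.151

Treat it as an LP. Let x1 = kg of fly ash, x2 = kg of Portland cement, x3 = kg of crushed granite, x4 = kg of metakaolin, x5 = kg of GGBS, x6 = kg of silica fume.
Minimize 0.051x1 + 0.164x2 + 0.024x3 + 0.349x4 + 0.084x5 + 0.606x6 with:
  0.55x1 + 1.04x2 + 0.03x3 + 1.34x4 + 0.81x5 + 1.48x6 ≥ 1.63   (28-day strength contribution)
  1x1 + 1x2 + 0.02x3 + 1x4 + 1x5 + 1x6 ≥ 1.8   (fines)
  x1, x2, x3, x4, x5, x6 ≥ 0.
The cheapest feasible vertex uses only fly ash; Portland cement, crushed granite, metakaolin, GGBS, silica fume are not used. The 28-day strength contribution requirement is met with equality.
Solving gives x1 = 2.964.
Total cost: 0.051·2.964 = 0.15116.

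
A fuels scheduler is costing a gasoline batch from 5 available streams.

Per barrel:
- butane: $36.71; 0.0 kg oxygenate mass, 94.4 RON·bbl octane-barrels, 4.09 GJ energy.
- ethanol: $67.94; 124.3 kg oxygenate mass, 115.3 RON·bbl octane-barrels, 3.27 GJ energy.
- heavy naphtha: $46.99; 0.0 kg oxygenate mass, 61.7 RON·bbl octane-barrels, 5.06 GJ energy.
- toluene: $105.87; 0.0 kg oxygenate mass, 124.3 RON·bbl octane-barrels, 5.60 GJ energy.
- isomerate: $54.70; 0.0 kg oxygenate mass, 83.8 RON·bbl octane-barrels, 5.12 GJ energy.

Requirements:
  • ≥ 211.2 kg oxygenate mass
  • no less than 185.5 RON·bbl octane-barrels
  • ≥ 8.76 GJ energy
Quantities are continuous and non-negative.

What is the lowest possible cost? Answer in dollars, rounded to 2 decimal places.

$144.19

Let x1 = barrels of butane, x2 = barrels of ethanol, x3 = barrels of heavy naphtha, x4 = barrels of toluene, x5 = barrels of isomerate.
Minimize 36.71x1 + 67.94x2 + 46.99x3 + 105.87x4 + 54.7x5 subject to:
  124.3x2 ≥ 211.2   (oxygenate mass)
  94.4x1 + 115.3x2 + 61.7x3 + 124.3x4 + 83.8x5 ≥ 185.5   (octane-barrels)
  4.09x1 + 3.27x2 + 5.06x3 + 5.6x4 + 5.12x5 ≥ 8.76   (energy)
  x1, x2, x3, x4, x5 ≥ 0.
The optimal basis is {butane, ethanol}; heavy naphtha, toluene, isomerate drop out. Binding constraints: oxygenate mass and energy.
So butane = 0.7833 barrels, ethanol = 1.699 barrels.
Hence cost = 36.71·0.7833 + 67.94·1.699 = $144.185003.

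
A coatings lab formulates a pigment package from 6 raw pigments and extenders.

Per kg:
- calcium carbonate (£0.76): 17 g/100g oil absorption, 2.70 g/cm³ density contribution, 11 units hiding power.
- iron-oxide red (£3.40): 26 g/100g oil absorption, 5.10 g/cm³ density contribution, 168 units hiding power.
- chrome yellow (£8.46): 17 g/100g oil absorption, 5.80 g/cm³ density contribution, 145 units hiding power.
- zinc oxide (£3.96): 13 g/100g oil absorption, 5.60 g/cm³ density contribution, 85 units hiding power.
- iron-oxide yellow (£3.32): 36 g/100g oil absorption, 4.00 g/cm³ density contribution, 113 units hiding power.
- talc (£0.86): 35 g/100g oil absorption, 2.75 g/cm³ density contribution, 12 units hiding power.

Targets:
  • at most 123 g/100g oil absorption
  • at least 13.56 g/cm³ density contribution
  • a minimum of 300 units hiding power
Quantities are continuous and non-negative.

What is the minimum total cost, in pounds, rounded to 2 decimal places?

Set it up as a linear program. Let x1 = kg of calcium carbonate, x2 = kg of iron-oxide red, x3 = kg of chrome yellow, x4 = kg of zinc oxide, x5 = kg of iron-oxide yellow, x6 = kg of talc.
Minimize 0.76x1 + 3.4x2 + 8.46x3 + 3.96x4 + 3.32x5 + 0.86x6 with:
  17x1 + 26x2 + 17x3 + 13x4 + 36x5 + 35x6 ≤ 123   (oil absorption)
  2.7x1 + 5.1x2 + 5.8x3 + 5.6x4 + 4x5 + 2.75x6 ≥ 13.56   (density contribution)
  11x1 + 168x2 + 145x3 + 85x4 + 113x5 + 12x6 ≥ 300   (hiding power)
  x1, x2, x3, x4, x5, x6 ≥ 0.
The minimum-cost mix takes nothing from chrome yellow, zinc oxide, iron-oxide yellow, talc — only calcium carbonate, iron-oxide red. Binding constraints: density contribution and hiding power.
That vertex is x1 = 1.882, x2 = 1.662.
Objective = 0.76·1.882 + 3.4·1.662 = 7.0811.

£7.08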